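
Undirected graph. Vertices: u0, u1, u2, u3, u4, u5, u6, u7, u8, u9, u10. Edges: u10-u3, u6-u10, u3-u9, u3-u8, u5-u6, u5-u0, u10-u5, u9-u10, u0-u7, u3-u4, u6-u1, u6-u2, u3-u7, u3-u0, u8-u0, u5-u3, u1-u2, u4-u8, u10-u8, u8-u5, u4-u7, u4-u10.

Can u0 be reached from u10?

Explore from u10.
Distance 1: reach u3, u4, u5, u6, u8, u9.
Distance 2: reach u0, u1, u2, u7.
Found u0.

Yes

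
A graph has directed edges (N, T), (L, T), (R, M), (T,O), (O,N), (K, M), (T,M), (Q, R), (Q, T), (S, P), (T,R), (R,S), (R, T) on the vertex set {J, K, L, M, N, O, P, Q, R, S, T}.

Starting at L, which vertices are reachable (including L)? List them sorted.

Start at L.
Its neighbours: T.
Then their neighbours: M, O, R.
Then next layer: N, S.
Then next layer: P.
Nothing further is reachable.

L, M, N, O, P, R, S, T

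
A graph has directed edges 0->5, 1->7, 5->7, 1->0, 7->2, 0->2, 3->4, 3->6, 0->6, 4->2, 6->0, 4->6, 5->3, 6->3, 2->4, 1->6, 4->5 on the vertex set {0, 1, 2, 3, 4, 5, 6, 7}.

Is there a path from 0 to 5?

Yes

Explore from 0.
Distance 1: reach 2, 5, 6.
Found 5.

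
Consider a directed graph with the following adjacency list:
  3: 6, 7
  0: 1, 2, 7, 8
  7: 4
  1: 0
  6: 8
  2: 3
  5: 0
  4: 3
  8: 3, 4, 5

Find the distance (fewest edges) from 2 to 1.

Distance 0: 2.
Distance 1: 3.
Distance 2: 6, 7.
Distance 3: 4, 8.
Distance 4: 5.
Distance 5: 0.
Distance 6: 1 — contains 1.

6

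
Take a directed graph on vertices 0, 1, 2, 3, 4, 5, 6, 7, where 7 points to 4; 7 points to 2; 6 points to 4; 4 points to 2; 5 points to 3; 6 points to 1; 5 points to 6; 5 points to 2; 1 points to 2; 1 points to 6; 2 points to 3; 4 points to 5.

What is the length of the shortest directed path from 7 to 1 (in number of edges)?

Distance 0: 7.
Distance 1: 2, 4.
Distance 2: 3, 5.
Distance 3: 6.
Distance 4: 1 — contains 1.

4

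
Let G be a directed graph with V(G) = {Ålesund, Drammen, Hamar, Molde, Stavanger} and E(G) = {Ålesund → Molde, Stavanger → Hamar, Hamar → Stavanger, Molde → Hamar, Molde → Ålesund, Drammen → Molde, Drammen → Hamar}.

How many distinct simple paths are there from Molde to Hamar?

1

Molde→Hamar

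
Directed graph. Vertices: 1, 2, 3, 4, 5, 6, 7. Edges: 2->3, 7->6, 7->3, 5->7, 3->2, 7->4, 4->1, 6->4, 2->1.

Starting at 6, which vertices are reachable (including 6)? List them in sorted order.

Start at 6.
Its neighbours: 4.
Then their neighbours: 1.
Nothing further is reachable.

1, 4, 6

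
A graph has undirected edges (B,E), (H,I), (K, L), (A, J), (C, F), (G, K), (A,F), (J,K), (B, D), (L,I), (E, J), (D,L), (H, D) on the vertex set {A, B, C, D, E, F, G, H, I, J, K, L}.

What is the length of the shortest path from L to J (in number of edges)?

2

Distance 0: L.
Distance 1: D, I, K.
Distance 2: B, G, H, J — contains J.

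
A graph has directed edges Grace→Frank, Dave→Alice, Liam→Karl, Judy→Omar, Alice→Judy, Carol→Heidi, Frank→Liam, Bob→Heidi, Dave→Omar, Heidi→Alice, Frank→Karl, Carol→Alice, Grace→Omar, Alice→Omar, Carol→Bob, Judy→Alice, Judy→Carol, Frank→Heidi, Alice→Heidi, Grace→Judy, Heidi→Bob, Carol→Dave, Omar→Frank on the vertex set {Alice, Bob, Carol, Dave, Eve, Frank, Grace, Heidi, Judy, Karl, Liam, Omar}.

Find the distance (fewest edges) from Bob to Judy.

Distance 0: Bob.
Distance 1: Heidi.
Distance 2: Alice.
Distance 3: Judy, Omar — contains Judy.

3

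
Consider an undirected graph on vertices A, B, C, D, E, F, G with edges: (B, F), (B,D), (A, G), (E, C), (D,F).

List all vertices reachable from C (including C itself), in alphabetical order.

C, E

Start at C.
Its neighbours: E.
Nothing further is reachable.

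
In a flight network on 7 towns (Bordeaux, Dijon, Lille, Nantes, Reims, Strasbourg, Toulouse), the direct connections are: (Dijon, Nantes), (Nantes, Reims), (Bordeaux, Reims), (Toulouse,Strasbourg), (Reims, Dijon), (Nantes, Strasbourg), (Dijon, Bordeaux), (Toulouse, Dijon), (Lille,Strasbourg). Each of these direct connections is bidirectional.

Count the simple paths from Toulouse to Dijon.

Toulouse–Dijon
Toulouse–Strasbourg–Nantes–Dijon
Toulouse–Strasbourg–Nantes–Reims–Bordeaux–Dijon
Toulouse–Strasbourg–Nantes–Reims–Dijon

4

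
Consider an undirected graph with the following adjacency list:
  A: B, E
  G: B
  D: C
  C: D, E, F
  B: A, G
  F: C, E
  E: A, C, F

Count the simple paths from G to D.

2

G–B–A–E–C–D
G–B–A–E–F–C–D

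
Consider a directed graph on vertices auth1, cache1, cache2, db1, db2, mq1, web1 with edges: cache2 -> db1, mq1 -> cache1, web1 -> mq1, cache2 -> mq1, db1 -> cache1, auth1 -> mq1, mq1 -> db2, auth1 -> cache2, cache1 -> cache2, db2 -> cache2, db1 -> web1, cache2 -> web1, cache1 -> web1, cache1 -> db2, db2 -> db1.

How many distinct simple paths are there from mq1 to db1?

5

mq1→cache1→cache2→db1
mq1→cache1→db2→cache2→db1
mq1→cache1→db2→db1
mq1→db2→cache2→db1
mq1→db2→db1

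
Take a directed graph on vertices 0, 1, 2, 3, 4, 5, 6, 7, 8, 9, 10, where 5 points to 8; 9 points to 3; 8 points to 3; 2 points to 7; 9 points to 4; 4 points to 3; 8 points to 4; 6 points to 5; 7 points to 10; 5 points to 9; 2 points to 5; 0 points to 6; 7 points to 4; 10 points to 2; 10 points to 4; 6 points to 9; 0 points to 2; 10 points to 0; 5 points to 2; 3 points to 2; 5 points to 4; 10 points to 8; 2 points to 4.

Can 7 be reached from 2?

Explore from 2.
Distance 1: reach 4, 5, 7.
Found 7.

Yes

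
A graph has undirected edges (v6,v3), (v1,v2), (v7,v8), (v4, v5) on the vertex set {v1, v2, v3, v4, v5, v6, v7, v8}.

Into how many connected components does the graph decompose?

From v1: component {v1, v2}.
From v3: component {v3, v6}.
From v4: component {v4, v5}.
From v7: component {v7, v8}.
That's 4 components.

4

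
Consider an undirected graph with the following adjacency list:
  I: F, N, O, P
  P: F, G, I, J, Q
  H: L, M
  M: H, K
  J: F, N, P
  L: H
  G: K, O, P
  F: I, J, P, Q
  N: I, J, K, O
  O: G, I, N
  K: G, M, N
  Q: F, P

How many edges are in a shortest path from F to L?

6

Distance 0: F.
Distance 1: I, J, P, Q.
Distance 2: G, N, O.
Distance 3: K.
Distance 4: M.
Distance 5: H.
Distance 6: L — contains L.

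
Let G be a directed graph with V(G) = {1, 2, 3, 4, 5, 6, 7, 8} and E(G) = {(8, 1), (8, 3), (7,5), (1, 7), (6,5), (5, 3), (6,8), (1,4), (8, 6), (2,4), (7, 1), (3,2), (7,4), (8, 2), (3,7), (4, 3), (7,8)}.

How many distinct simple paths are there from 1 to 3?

1→4→3
1→7→4→3
1→7→5→3
1→7→8→2→4→3
1→7→8→3
1→7→8→6→5→3

6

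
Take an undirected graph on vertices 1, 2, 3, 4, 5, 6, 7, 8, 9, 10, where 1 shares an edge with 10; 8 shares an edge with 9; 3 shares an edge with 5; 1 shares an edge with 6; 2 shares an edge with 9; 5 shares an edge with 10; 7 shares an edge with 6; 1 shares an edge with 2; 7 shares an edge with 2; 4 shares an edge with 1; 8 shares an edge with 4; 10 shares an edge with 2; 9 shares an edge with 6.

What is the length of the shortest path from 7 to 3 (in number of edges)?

4

Distance 0: 7.
Distance 1: 2, 6.
Distance 2: 1, 9, 10.
Distance 3: 4, 5, 8.
Distance 4: 3 — contains 3.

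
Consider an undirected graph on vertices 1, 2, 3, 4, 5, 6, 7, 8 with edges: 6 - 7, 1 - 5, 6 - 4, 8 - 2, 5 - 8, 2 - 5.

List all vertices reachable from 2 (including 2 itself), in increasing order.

1, 2, 5, 8

Start at 2.
Its neighbours: 5, 8.
Then their neighbours: 1.
Nothing further is reachable.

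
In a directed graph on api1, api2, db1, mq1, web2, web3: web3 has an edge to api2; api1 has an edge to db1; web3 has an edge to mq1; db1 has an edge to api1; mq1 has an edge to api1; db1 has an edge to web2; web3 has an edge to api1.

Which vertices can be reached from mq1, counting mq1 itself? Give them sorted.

Start at mq1.
Its neighbours: api1.
Then their neighbours: db1.
Then next layer: web2.
Nothing further is reachable.

api1, db1, mq1, web2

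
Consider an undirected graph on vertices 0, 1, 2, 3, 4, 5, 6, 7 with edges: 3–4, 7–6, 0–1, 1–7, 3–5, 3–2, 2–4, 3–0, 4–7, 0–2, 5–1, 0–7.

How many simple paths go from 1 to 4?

15

1–0–2–3–4
1–0–2–4
1–0–3–2–4
1–0–3–4
1–0–7–4
1–5–3–0–2–4
1–5–3–0–7–4
1–5–3–2–0–7–4
1–5–3–2–4
1–5–3–4
1–7–0–2–3–4
1–7–0–2–4
1–7–0–3–2–4
1–7–0–3–4
1–7–4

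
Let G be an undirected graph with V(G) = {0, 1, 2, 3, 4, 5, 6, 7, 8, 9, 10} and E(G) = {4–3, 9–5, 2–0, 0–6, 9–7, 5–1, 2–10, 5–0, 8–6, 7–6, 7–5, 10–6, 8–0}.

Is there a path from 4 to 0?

Explore from 4.
Distance 1: reach 3.
The search is exhausted without reaching 0; it lies in a different component.

No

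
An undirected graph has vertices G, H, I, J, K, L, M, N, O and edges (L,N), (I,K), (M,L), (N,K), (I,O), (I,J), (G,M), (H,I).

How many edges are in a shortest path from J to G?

6

Distance 0: J.
Distance 1: I.
Distance 2: H, K, O.
Distance 3: N.
Distance 4: L.
Distance 5: M.
Distance 6: G — contains G.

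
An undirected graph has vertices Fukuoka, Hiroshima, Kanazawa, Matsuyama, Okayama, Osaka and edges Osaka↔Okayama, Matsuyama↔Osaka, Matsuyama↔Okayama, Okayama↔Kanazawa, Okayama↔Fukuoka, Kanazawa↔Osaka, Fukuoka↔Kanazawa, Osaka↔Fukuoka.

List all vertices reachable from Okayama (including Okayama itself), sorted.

Start at Okayama.
Its neighbours: Fukuoka, Kanazawa, Matsuyama, Osaka.
Nothing further is reachable.

Fukuoka, Kanazawa, Matsuyama, Okayama, Osaka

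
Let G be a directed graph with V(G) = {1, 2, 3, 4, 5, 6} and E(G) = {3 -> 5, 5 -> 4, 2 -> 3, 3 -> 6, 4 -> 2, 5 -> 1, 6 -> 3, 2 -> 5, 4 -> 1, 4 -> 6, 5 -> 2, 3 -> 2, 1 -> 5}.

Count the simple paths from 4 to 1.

5

4→1
4→2→3→5→1
4→2→5→1
4→6→3→2→5→1
4→6→3→5→1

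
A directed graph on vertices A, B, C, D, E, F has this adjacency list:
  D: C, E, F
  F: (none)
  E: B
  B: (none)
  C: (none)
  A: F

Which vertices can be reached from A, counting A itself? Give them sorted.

A, F

Start at A.
Its neighbours: F.
Nothing further is reachable.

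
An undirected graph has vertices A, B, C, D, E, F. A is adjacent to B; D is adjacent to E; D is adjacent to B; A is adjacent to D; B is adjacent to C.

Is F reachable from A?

No

Explore from A.
Distance 1: reach B, D.
Distance 2: reach C, E.
The search is exhausted without reaching F; it lies in a different component.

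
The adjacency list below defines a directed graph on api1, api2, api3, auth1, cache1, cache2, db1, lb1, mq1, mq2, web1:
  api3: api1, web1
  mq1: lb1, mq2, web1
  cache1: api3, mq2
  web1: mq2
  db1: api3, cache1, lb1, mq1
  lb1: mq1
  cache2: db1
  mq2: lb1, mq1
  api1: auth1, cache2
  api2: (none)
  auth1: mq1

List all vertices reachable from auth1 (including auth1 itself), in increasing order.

Start at auth1.
Its neighbours: mq1.
Then their neighbours: lb1, mq2, web1.
Nothing further is reachable.

auth1, lb1, mq1, mq2, web1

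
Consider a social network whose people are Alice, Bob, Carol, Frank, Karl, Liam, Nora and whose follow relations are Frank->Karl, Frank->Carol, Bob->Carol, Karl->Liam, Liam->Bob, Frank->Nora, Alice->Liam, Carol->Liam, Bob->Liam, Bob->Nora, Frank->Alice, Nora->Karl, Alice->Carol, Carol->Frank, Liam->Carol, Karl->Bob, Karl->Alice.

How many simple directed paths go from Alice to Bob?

8

Alice→Carol→Frank→Karl→Bob
Alice→Carol→Frank→Karl→Liam→Bob
Alice→Carol→Frank→Nora→Karl→Bob
Alice→Carol→Frank→Nora→Karl→Liam→Bob
Alice→Carol→Liam→Bob
Alice→Liam→Bob
Alice→Liam→Carol→Frank→Karl→Bob
Alice→Liam→Carol→Frank→Nora→Karl→Bob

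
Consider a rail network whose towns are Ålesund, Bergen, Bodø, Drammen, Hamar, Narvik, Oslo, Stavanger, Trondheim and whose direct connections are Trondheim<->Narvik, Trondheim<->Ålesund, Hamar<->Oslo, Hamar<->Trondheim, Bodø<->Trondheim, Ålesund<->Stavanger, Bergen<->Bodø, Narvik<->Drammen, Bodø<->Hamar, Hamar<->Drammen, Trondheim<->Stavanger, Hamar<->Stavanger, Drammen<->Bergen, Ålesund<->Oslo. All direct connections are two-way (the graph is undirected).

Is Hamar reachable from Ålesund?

Yes

Explore from Ålesund.
Distance 1: reach Oslo, Stavanger, Trondheim.
Distance 2: reach Bodø, Hamar, Narvik.
Found Hamar.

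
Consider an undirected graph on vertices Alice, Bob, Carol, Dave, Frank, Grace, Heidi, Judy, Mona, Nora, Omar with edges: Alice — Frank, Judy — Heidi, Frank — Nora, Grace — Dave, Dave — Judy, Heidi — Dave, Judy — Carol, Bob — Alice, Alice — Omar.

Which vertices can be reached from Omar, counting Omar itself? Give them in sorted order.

Start at Omar.
Its neighbours: Alice.
Then their neighbours: Bob, Frank.
Then next layer: Nora.
Nothing further is reachable.

Alice, Bob, Frank, Nora, Omar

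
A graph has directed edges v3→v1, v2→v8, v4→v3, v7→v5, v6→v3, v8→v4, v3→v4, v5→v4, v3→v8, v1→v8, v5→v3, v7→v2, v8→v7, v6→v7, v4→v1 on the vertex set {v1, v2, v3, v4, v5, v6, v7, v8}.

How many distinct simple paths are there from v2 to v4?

3

v2→v8→v4
v2→v8→v7→v5→v3→v4
v2→v8→v7→v5→v4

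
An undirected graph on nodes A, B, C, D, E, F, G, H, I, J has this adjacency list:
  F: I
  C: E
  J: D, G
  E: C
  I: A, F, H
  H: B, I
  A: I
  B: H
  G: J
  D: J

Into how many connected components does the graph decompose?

3

From A: component {A, B, F, H, I}.
From C: component {C, E}.
From D: component {D, G, J}.
That's 3 components.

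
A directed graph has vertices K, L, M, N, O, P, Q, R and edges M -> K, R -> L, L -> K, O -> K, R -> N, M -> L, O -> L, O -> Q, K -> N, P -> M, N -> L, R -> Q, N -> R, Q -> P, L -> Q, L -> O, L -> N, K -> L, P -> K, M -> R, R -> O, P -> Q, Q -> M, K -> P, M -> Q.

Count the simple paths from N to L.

16

N→L
N→R→L
N→R→O→K→L
N→R→O→K→P→M→L
N→R→O→K→P→Q→M→L
N→R→O→L
N→R→O→Q→M→K→L
N→R→O→Q→M→L
... and 8 more.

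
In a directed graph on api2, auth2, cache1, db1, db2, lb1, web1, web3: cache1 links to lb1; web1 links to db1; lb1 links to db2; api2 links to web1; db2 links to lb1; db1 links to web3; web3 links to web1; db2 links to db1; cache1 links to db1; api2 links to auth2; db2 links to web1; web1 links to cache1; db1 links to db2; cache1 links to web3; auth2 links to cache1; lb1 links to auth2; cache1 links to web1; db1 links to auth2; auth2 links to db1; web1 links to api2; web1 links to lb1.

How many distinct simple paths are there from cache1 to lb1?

cache1→db1→db2→lb1
cache1→db1→db2→web1→lb1
cache1→db1→web3→web1→lb1
cache1→lb1
cache1→web1→api2→auth2→db1→db2→lb1
cache1→web1→db1→db2→lb1
cache1→web1→lb1
cache1→web3→web1→api2→auth2→db1→db2→lb1
cache1→web3→web1→db1→db2→lb1
cache1→web3→web1→lb1

10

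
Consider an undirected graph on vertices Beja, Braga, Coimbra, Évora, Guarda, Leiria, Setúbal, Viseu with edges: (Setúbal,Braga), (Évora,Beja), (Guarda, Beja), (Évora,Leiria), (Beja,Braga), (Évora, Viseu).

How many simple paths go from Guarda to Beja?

Guarda–Beja

1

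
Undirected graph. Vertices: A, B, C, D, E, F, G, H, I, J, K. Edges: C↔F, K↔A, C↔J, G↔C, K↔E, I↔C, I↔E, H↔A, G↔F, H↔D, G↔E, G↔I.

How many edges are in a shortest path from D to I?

Distance 0: D.
Distance 1: H.
Distance 2: A.
Distance 3: K.
Distance 4: E.
Distance 5: G, I — contains I.

5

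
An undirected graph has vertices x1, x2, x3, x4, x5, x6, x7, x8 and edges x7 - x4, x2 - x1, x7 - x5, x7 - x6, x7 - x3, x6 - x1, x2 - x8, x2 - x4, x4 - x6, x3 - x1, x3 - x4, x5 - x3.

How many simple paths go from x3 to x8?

x3–x1–x2–x8
x3–x1–x6–x4–x2–x8
x3–x1–x6–x7–x4–x2–x8
x3–x4–x2–x8
x3–x4–x6–x1–x2–x8
x3–x4–x7–x6–x1–x2–x8
x3–x5–x7–x4–x2–x8
x3–x5–x7–x4–x6–x1–x2–x8
x3–x5–x7–x6–x1–x2–x8
x3–x5–x7–x6–x4–x2–x8
x3–x7–x4–x2–x8
x3–x7–x4–x6–x1–x2–x8
x3–x7–x6–x1–x2–x8
x3–x7–x6–x4–x2–x8

14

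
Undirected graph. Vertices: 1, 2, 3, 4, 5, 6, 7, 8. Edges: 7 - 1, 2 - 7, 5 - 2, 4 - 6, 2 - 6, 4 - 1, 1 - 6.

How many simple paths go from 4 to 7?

4–1–6–2–7
4–1–7
4–6–1–7
4–6–2–7

4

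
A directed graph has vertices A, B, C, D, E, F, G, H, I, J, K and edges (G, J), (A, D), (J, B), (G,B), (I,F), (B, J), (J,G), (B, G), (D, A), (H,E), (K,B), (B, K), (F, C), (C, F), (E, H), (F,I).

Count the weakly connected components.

4

From A: component {A, D}.
From B: component {B, G, J, K}.
From C: component {C, F, I}.
From E: component {E, H}.
That's 4 components.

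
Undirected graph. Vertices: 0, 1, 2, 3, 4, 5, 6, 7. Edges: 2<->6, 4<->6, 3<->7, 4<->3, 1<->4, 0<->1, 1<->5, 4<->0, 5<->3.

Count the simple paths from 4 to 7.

3

4–0–1–5–3–7
4–1–5–3–7
4–3–7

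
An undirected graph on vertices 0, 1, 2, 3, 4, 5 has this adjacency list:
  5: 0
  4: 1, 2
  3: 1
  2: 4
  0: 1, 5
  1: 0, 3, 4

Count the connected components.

1

From 0: component {0, 1, 2, 3, 4, 5}.
That's 1 component.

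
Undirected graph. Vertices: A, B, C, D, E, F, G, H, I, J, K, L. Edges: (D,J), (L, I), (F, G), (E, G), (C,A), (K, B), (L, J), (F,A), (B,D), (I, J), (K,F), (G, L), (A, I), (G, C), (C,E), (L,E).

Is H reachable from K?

No

Explore from K.
Distance 1: reach B, F.
Distance 2: reach A, D, G.
Distance 3: reach C, E, I, J, L.
The search is exhausted without reaching H; it lies in a different component.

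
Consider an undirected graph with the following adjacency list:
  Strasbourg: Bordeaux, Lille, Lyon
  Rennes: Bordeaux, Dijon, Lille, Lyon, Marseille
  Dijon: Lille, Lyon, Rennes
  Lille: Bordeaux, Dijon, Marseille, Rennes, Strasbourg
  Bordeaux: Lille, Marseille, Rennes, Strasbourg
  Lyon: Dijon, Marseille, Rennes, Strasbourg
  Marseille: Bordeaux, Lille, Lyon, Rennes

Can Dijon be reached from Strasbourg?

Yes

Explore from Strasbourg.
Distance 1: reach Bordeaux, Lille, Lyon.
Distance 2: reach Dijon, Marseille, Rennes.
Found Dijon.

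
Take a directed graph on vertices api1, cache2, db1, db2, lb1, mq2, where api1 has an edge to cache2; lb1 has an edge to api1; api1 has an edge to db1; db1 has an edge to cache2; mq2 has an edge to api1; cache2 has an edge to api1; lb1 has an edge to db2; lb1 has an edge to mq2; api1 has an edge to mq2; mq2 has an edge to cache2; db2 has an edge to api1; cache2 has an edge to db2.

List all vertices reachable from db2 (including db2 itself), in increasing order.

api1, cache2, db1, db2, mq2

Start at db2.
Its neighbours: api1.
Then their neighbours: cache2, db1, mq2.
Nothing further is reachable.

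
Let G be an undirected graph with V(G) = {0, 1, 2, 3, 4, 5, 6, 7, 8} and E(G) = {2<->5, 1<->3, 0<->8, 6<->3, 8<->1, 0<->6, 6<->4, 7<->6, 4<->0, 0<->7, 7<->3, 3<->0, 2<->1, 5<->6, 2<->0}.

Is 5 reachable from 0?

Explore from 0.
Distance 1: reach 2, 3, 4, 6, 7, 8.
Distance 2: reach 1, 5.
Found 5.

Yes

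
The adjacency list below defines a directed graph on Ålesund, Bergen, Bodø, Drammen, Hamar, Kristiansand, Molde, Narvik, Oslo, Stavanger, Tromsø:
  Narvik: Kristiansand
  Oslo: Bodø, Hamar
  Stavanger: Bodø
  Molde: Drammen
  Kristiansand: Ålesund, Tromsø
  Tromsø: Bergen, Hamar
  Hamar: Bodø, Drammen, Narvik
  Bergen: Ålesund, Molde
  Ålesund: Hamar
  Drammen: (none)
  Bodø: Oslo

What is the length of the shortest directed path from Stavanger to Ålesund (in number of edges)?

6

Distance 0: Stavanger.
Distance 1: Bodø.
Distance 2: Oslo.
Distance 3: Hamar.
Distance 4: Drammen, Narvik.
Distance 5: Kristiansand.
Distance 6: Ålesund, Tromsø — contains Ålesund.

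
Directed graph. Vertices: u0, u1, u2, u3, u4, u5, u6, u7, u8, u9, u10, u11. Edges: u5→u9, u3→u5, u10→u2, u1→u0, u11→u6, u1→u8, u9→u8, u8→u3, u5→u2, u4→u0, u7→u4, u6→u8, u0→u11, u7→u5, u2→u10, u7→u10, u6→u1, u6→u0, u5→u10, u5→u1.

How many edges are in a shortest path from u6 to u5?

Distance 0: u6.
Distance 1: u0, u1, u8.
Distance 2: u3, u11.
Distance 3: u5 — contains u5.

3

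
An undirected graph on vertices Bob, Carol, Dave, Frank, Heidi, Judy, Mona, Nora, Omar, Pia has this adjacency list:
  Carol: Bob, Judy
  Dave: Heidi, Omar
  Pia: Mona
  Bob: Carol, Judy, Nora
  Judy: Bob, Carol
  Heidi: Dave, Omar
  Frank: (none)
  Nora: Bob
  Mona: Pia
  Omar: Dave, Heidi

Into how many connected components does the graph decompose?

4

From Bob: component {Bob, Carol, Judy, Nora}.
From Dave: component {Dave, Heidi, Omar}.
From Frank: component {Frank}.
From Mona: component {Mona, Pia}.
That's 4 components.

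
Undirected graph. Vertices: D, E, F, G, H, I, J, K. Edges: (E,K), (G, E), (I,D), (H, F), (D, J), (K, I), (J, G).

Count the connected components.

From D: component {D, E, G, I, J, K}.
From F: component {F, H}.
That's 2 components.

2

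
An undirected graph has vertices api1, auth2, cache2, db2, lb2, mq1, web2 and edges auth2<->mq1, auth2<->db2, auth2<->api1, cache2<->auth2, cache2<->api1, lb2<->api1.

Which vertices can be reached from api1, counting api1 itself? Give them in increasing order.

Start at api1.
Its neighbours: auth2, cache2, lb2.
Then their neighbours: db2, mq1.
Nothing further is reachable.

api1, auth2, cache2, db2, lb2, mq1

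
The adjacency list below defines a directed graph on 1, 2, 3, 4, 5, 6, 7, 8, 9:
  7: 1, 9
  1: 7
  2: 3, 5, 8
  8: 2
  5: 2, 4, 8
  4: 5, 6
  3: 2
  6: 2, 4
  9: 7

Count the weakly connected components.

From 1: component {1, 7, 9}.
From 2: component {2, 3, 4, 5, 6, 8}.
That's 2 components.

2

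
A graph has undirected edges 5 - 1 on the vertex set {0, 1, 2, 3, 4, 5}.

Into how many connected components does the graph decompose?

5

From 0: component {0}.
From 1: component {1, 5}.
From 2: component {2}.
From 3: component {3}.
From 4: component {4}.
That's 5 components.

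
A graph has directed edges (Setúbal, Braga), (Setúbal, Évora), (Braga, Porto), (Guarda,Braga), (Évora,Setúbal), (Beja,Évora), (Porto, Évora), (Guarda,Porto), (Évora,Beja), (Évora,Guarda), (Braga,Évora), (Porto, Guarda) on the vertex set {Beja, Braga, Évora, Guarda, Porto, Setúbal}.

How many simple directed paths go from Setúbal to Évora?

3

Setúbal→Braga→Évora
Setúbal→Braga→Porto→Évora
Setúbal→Évora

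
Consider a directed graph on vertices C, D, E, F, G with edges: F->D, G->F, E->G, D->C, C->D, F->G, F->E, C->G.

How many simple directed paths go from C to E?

C→G→F→E

1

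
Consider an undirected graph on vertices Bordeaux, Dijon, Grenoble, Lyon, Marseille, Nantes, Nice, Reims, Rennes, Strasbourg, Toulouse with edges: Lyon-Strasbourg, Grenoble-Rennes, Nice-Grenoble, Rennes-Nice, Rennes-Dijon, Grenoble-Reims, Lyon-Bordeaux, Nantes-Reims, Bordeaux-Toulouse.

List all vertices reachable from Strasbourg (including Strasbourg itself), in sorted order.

Start at Strasbourg.
Its neighbours: Lyon.
Then their neighbours: Bordeaux.
Then next layer: Toulouse.
Nothing further is reachable.

Bordeaux, Lyon, Strasbourg, Toulouse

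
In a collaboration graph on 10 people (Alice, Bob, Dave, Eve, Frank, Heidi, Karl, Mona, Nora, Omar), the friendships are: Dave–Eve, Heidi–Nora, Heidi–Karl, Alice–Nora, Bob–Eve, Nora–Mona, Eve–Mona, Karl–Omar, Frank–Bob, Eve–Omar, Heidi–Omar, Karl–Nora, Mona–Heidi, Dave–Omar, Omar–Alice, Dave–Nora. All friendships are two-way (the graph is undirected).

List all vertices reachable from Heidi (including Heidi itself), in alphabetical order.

Alice, Bob, Dave, Eve, Frank, Heidi, Karl, Mona, Nora, Omar

Start at Heidi.
Its neighbours: Karl, Mona, Nora, Omar.
Then their neighbours: Alice, Dave, Eve.
Then next layer: Bob.
Then next layer: Frank.
Every vertex is now reached.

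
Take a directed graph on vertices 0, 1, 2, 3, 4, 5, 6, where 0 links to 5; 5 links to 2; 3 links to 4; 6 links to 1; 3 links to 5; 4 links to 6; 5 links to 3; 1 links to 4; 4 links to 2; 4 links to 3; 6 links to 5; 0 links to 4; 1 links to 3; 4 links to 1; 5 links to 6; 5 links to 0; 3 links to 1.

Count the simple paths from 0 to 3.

7

0→4→1→3
0→4→3
0→4→6→1→3
0→4→6→5→3
0→5→3
0→5→6→1→3
0→5→6→1→4→3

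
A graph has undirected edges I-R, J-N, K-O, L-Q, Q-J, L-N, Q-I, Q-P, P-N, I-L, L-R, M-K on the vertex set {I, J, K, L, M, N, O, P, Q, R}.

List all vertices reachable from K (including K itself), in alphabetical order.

K, M, O

Start at K.
Its neighbours: M, O.
Nothing further is reachable.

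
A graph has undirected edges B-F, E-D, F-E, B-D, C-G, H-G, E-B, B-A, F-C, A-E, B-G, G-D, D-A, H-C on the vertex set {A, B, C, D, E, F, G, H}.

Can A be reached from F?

Yes

Explore from F.
Distance 1: reach B, C, E.
Distance 2: reach A, D, G, H.
Found A.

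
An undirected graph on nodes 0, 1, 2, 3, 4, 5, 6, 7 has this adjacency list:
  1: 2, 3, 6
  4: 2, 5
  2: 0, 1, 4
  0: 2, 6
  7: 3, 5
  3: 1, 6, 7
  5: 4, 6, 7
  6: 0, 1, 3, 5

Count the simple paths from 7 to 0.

13

7–3–1–2–0
7–3–1–2–4–5–6–0
7–3–1–6–0
7–3–1–6–5–4–2–0
7–3–6–0
7–3–6–1–2–0
7–3–6–5–4–2–0
7–5–4–2–0
7–5–4–2–1–3–6–0
7–5–4–2–1–6–0
7–5–6–0
7–5–6–1–2–0
7–5–6–3–1–2–0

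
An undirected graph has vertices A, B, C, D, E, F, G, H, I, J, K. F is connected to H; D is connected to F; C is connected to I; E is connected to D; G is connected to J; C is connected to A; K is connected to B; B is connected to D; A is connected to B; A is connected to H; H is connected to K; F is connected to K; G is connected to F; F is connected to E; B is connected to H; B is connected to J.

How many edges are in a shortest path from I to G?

5

Distance 0: I.
Distance 1: C.
Distance 2: A.
Distance 3: B, H.
Distance 4: D, F, J, K.
Distance 5: E, G — contains G.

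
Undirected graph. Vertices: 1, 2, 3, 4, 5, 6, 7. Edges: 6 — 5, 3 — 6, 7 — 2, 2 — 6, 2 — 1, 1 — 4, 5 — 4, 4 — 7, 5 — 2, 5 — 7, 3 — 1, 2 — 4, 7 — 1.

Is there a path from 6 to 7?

Yes

Explore from 6.
Distance 1: reach 2, 3, 5.
Distance 2: reach 1, 4, 7.
Found 7.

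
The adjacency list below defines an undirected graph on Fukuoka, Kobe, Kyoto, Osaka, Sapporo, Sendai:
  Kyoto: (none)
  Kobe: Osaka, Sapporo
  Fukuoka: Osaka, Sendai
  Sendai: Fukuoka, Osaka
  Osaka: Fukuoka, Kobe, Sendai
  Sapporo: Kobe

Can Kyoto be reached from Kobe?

No

Explore from Kobe.
Distance 1: reach Osaka, Sapporo.
Distance 2: reach Fukuoka, Sendai.
The search is exhausted without reaching Kyoto; it lies in a different component.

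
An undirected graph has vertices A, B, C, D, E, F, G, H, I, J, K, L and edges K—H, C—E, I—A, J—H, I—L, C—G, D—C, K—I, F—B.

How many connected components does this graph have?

3

From A: component {A, H, I, J, K, L}.
From B: component {B, F}.
From C: component {C, D, E, G}.
That's 3 components.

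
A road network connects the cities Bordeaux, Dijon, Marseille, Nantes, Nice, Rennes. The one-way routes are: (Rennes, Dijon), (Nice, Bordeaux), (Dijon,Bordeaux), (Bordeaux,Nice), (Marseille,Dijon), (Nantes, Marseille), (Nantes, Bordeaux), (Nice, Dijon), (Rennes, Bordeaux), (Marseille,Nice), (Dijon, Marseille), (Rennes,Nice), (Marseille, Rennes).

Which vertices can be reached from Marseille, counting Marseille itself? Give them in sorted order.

Bordeaux, Dijon, Marseille, Nice, Rennes

Start at Marseille.
Its neighbours: Dijon, Nice, Rennes.
Then their neighbours: Bordeaux.
Nothing further is reachable.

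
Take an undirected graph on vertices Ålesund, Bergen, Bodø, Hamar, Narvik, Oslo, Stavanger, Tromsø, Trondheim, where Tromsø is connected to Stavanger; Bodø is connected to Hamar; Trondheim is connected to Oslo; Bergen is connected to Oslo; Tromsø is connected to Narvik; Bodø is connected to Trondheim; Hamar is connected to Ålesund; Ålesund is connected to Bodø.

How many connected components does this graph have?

2

From Ålesund: component {Ålesund, Bergen, Bodø, Hamar, Oslo, Trondheim}.
From Narvik: component {Narvik, Stavanger, Tromsø}.
That's 2 components.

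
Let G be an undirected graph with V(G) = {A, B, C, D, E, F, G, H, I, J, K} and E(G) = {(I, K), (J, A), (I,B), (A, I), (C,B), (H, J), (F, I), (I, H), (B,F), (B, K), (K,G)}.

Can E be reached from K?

Explore from K.
Distance 1: reach B, G, I.
Distance 2: reach A, C, F, H.
Distance 3: reach J.
The search is exhausted without reaching E; it lies in a different component.

No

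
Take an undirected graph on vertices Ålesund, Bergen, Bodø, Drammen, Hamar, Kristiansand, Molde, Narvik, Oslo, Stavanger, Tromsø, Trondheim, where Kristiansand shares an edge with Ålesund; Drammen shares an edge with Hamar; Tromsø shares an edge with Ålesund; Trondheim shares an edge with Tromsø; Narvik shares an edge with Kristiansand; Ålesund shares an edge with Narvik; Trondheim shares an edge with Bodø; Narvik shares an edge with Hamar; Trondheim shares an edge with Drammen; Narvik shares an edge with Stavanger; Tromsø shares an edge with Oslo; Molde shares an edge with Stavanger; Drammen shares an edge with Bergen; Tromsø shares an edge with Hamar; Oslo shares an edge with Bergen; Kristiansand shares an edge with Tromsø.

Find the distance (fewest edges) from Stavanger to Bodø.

5

Distance 0: Stavanger.
Distance 1: Molde, Narvik.
Distance 2: Ålesund, Hamar, Kristiansand.
Distance 3: Drammen, Tromsø.
Distance 4: Bergen, Oslo, Trondheim.
Distance 5: Bodø — contains Bodø.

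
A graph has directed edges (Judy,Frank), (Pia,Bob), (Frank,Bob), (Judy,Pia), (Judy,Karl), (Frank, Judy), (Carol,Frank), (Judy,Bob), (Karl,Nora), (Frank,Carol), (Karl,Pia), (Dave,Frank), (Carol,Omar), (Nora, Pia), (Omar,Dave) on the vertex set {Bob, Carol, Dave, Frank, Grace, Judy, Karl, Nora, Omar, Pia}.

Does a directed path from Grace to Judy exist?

No

Grace has no outgoing edges, so nothing is reachable from it.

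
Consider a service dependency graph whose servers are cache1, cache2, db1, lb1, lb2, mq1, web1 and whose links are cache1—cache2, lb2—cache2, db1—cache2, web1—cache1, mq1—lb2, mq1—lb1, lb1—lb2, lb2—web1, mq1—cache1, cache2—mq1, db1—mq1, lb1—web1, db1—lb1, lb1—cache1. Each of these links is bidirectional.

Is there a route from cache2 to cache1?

Yes

Explore from cache2.
Distance 1: reach cache1, db1, lb2, mq1.
Found cache1.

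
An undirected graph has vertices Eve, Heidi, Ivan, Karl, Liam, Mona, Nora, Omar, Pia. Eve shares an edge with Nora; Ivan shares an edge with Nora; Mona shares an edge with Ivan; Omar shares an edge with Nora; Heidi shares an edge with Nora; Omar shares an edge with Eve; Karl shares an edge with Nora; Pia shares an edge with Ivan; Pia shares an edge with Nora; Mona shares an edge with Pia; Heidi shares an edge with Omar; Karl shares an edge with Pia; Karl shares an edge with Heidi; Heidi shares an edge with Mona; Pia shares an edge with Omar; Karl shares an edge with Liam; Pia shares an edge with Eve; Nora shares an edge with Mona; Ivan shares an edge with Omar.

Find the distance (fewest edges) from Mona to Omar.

2

Distance 0: Mona.
Distance 1: Heidi, Ivan, Nora, Pia.
Distance 2: Eve, Karl, Omar — contains Omar.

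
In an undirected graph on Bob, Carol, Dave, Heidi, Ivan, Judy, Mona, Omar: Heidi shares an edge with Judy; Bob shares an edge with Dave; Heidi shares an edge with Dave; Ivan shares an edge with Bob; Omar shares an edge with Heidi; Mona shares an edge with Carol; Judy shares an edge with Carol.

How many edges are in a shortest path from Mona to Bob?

Distance 0: Mona.
Distance 1: Carol.
Distance 2: Judy.
Distance 3: Heidi.
Distance 4: Dave, Omar.
Distance 5: Bob — contains Bob.

5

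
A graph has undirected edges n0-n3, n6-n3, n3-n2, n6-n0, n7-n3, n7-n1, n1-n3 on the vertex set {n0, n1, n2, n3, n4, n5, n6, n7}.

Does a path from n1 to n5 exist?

No

Explore from n1.
Distance 1: reach n3, n7.
Distance 2: reach n0, n2, n6.
The search is exhausted without reaching n5; it lies in a different component.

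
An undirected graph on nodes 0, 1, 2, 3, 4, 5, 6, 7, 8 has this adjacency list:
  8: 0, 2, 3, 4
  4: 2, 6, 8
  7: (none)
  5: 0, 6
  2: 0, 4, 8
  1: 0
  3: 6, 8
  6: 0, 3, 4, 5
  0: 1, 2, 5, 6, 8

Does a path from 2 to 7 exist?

No

Explore from 2.
Distance 1: reach 0, 4, 8.
Distance 2: reach 1, 3, 5, 6.
The search is exhausted without reaching 7; it lies in a different component.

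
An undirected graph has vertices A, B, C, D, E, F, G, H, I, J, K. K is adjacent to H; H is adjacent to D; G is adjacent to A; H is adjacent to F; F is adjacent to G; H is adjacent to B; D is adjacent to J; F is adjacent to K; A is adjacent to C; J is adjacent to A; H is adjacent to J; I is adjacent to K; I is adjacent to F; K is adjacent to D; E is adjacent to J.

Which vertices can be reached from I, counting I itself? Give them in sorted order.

Start at I.
Its neighbours: F, K.
Then their neighbours: D, G, H.
Then next layer: A, B, J.
Then next layer: C, E.
Every vertex is now reached.

A, B, C, D, E, F, G, H, I, J, K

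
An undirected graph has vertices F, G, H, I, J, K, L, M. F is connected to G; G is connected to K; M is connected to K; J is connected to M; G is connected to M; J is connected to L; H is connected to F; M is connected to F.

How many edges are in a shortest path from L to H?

4

Distance 0: L.
Distance 1: J.
Distance 2: M.
Distance 3: F, G, K.
Distance 4: H — contains H.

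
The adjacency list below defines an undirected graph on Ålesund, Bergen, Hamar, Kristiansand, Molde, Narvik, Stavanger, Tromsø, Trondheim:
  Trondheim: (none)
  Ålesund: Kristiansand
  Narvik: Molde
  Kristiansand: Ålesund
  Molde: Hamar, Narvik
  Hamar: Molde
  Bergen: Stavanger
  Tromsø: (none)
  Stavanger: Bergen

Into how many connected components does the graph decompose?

From Ålesund: component {Ålesund, Kristiansand}.
From Bergen: component {Bergen, Stavanger}.
From Hamar: component {Hamar, Molde, Narvik}.
From Tromsø: component {Tromsø}.
From Trondheim: component {Trondheim}.
That's 5 components.

5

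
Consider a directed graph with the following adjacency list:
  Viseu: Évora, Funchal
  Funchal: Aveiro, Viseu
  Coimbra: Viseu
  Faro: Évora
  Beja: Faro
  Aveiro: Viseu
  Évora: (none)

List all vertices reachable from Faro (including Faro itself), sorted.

Évora, Faro

Start at Faro.
Its neighbours: Évora.
Nothing further is reachable.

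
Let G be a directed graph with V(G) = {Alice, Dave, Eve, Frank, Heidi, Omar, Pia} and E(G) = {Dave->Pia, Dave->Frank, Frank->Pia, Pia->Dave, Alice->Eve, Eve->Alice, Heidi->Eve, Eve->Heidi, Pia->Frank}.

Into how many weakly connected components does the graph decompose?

From Alice: component {Alice, Eve, Heidi}.
From Dave: component {Dave, Frank, Pia}.
From Omar: component {Omar}.
That's 3 components.

3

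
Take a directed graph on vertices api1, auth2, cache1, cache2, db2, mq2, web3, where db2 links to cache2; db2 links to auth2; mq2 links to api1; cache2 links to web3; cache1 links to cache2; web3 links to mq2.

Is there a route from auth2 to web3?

No

auth2 has no outgoing edges, so nothing is reachable from it.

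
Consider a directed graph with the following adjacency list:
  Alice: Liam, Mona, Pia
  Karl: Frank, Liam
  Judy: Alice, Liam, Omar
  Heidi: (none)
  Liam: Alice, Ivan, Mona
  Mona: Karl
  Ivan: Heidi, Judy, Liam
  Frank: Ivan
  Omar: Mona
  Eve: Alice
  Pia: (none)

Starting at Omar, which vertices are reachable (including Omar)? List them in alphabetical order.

Alice, Frank, Heidi, Ivan, Judy, Karl, Liam, Mona, Omar, Pia

Start at Omar.
Its neighbours: Mona.
Then their neighbours: Karl.
Then next layer: Frank, Liam.
Then next layer: Alice, Ivan.
Then next layer: Heidi, Judy, Pia.
Nothing further is reachable.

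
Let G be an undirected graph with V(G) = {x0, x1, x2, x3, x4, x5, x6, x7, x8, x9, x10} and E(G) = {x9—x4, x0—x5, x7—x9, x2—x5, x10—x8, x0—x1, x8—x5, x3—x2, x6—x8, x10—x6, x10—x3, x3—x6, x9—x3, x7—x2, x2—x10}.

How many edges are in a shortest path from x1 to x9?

Distance 0: x1.
Distance 1: x0.
Distance 2: x5.
Distance 3: x2, x8.
Distance 4: x3, x6, x7, x10.
Distance 5: x9 — contains x9.

5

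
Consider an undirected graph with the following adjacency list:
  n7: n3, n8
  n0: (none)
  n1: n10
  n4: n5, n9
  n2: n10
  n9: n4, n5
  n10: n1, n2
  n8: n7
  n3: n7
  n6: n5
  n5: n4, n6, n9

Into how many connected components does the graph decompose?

4

From n0: component {n0}.
From n1: component {n1, n2, n10}.
From n3: component {n3, n7, n8}.
From n4: component {n4, n5, n6, n9}.
That's 4 components.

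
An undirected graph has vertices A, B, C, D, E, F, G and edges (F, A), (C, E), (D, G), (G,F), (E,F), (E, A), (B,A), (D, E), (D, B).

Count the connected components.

From A: component {A, B, C, D, E, F, G}.
That's 1 component.

1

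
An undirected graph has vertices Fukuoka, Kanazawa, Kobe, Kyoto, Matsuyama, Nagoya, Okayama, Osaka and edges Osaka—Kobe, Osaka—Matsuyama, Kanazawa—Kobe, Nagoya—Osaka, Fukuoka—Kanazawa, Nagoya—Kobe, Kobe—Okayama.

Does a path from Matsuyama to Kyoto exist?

Explore from Matsuyama.
Distance 1: reach Osaka.
Distance 2: reach Kobe, Nagoya.
Distance 3: reach Kanazawa, Okayama.
Distance 4: reach Fukuoka.
The search is exhausted without reaching Kyoto; it lies in a different component.

No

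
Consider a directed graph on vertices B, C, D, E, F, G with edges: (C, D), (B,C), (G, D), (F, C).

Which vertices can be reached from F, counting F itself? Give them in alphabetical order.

Start at F.
Its neighbours: C.
Then their neighbours: D.
Nothing further is reachable.

C, D, F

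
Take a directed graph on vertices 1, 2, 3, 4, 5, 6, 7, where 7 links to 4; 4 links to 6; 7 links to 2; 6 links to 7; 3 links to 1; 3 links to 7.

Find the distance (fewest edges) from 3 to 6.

3

Distance 0: 3.
Distance 1: 1, 7.
Distance 2: 2, 4.
Distance 3: 6 — contains 6.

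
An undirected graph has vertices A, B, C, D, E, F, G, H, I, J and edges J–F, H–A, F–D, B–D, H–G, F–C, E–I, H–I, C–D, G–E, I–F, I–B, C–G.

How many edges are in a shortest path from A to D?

Distance 0: A.
Distance 1: H.
Distance 2: G, I.
Distance 3: B, C, E, F.
Distance 4: D, J — contains D.

4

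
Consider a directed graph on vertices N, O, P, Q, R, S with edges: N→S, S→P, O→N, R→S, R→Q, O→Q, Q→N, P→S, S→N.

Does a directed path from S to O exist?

No

Explore from S.
Distance 1: reach N, P.
The search from S is exhausted; no directed path reaches O.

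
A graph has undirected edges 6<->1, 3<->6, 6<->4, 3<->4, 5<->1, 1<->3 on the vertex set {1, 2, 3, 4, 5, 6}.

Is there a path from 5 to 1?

Yes

Explore from 5.
Distance 1: reach 1.
Found 1.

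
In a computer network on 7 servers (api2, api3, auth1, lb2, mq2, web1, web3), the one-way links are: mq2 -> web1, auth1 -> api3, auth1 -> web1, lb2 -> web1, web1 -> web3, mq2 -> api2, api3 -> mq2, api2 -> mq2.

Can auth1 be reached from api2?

Explore from api2.
Distance 1: reach mq2.
Distance 2: reach web1.
Distance 3: reach web3.
The search from api2 is exhausted; no directed path reaches auth1.

No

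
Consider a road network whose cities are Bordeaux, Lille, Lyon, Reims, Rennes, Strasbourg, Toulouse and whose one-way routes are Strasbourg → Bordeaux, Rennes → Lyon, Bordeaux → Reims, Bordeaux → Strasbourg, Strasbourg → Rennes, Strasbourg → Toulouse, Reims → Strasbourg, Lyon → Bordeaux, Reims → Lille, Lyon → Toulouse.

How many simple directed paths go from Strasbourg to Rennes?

1

Strasbourg→Rennes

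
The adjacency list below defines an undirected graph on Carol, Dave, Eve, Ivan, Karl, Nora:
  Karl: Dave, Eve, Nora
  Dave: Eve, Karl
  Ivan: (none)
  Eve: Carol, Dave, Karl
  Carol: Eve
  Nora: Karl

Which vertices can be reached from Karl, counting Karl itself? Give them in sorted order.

Carol, Dave, Eve, Karl, Nora

Start at Karl.
Its neighbours: Dave, Eve, Nora.
Then their neighbours: Carol.
Nothing further is reachable.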